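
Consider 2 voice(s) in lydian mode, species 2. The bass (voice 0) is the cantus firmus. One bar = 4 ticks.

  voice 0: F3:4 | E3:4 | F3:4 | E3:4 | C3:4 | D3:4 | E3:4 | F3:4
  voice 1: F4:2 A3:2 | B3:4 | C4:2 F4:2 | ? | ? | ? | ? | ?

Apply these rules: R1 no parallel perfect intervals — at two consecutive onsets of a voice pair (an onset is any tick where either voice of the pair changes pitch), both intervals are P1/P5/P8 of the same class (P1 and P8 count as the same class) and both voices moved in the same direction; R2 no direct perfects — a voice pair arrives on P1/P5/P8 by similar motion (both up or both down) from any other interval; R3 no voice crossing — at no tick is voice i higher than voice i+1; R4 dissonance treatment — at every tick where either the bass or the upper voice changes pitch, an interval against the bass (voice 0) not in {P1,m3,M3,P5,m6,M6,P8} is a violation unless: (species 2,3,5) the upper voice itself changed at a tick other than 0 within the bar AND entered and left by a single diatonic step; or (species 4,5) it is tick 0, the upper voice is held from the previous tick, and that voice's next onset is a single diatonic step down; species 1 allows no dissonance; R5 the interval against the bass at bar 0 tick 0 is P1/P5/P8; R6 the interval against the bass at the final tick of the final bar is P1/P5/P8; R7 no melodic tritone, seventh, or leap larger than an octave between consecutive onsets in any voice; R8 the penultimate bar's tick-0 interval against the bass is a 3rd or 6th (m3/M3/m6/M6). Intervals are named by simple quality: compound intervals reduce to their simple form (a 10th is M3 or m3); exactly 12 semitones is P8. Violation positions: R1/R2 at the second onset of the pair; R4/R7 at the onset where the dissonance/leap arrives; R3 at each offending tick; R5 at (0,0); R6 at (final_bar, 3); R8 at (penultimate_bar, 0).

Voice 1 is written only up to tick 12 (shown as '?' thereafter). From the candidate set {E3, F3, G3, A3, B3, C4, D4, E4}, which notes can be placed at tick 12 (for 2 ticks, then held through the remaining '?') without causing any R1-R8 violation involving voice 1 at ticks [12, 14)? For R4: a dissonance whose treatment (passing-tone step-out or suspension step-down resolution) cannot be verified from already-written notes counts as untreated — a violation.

E3: violates R1,R7
F3: violates R4
G3: violates R7
A3: violates R4
B3: violates R2,R7
C4: legal
D4: violates R4
E4: violates R1

{C4}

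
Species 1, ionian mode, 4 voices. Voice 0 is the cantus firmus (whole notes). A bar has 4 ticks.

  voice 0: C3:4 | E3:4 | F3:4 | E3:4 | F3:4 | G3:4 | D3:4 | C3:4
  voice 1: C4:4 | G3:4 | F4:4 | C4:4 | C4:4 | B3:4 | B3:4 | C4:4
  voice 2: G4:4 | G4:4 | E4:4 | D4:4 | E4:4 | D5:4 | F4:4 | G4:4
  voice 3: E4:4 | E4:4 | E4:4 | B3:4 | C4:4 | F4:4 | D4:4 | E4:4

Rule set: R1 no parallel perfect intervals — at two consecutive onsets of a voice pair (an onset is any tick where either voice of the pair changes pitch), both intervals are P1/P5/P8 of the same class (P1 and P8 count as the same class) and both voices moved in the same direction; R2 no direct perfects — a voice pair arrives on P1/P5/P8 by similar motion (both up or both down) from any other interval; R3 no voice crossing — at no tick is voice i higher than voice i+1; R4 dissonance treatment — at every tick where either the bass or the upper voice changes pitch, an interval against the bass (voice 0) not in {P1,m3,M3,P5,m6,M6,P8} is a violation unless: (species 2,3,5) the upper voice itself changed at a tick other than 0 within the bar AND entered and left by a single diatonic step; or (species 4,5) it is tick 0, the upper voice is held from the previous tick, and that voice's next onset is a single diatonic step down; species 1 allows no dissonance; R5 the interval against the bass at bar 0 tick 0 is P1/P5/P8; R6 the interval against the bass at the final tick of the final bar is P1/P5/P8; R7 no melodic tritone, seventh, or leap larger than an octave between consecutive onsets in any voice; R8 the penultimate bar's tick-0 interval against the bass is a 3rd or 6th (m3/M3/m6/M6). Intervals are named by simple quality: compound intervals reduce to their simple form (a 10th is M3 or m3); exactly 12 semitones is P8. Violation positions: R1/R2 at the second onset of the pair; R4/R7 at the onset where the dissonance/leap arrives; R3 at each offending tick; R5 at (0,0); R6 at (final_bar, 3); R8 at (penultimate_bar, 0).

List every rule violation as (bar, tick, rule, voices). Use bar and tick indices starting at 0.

(0, 0, R3, (2, 3))
(0, 0, R5, (0, 3))
(0, 1, R3, (2, 3))
(0, 2, R3, (2, 3))
(0, 3, R3, (2, 3))
(1, 0, R3, (2, 3))
(1, 1, R3, (2, 3))
(1, 2, R3, (2, 3))
(1, 3, R3, (2, 3))
(2, 0, R2, (0, 1))
(2, 0, R3, (1, 2))
(2, 0, R4, (0, 2))
(2, 0, R4, (0, 3))
(2, 0, R7, (1,))
(2, 1, R3, (1, 2))
(2, 2, R3, (1, 2))
(2, 3, R3, (1, 2))
(3, 0, R2, (0, 3))
(3, 0, R3, (2, 3))
(3, 0, R4, (0, 2))
(3, 1, R3, (2, 3))
(3, 2, R3, (2, 3))
(3, 3, R3, (2, 3))
(4, 0, R1, (0, 3))
(4, 0, R3, (2, 3))
(4, 0, R4, (0, 2))
(4, 1, R3, (2, 3))
(4, 2, R3, (2, 3))
(4, 3, R3, (2, 3))
(5, 0, R2, (0, 2))
(5, 0, R3, (2, 3))
(5, 0, R4, (0, 3))
(5, 0, R7, (2,))
(5, 1, R3, (2, 3))
(5, 2, R3, (2, 3))
(5, 3, R3, (2, 3))
(6, 0, R2, (0, 3))
(6, 0, R3, (2, 3))
(6, 0, R8, (0, 3))
(6, 1, R3, (2, 3))
(6, 2, R3, (2, 3))
(6, 3, R3, (2, 3))
(7, 0, R2, (1, 2))
(7, 0, R3, (2, 3))
(7, 1, R3, (2, 3))
(7, 2, R3, (2, 3))
(7, 3, R3, (2, 3))
(7, 3, R6, (0, 3))

bar 0: v0=C3 v1=C4 v2=G4 v3=E4 downbeat M3
bar 1: v0=E3 v1=G3 v2=G4 v3=E4 downbeat P8
bar 2: v0=F3 v1=F4 v2=E4 v3=E4 downbeat M7
bar 3: v0=E3 v1=C4 v2=D4 v3=B3 downbeat P5
bar 4: v0=F3 v1=C4 v2=E4 v3=C4 downbeat P5
bar 5: v0=G3 v1=B3 v2=D5 v3=F4 downbeat m7
bar 6: v0=D3 v1=B3 v2=F4 v3=D4 downbeat P8
bar 7: v0=C3 v1=C4 v2=G4 v3=E4 downbeat M3
  -> R3 @ bar 0 tick 0 v(2, 3): G4 above E4
  -> R5 @ bar 0 tick 0 v(0, 3): opens on M3
  -> R3 @ bar 0 tick 1 v(2, 3): G4 above E4
  -> R3 @ bar 0 tick 2 v(2, 3): G4 above E4
  -> R3 @ bar 0 tick 3 v(2, 3): G4 above E4
  -> R3 @ bar 1 tick 0 v(2, 3): G4 above E4
  -> R3 @ bar 1 tick 1 v(2, 3): G4 above E4
  -> R3 @ bar 1 tick 2 v(2, 3): G4 above E4
  -> R3 @ bar 1 tick 3 v(2, 3): G4 above E4
  -> R2 @ bar 2 tick 0 v(0, 1): E3/G3 m3 -> F3/F4 P8 similar
  -> R3 @ bar 2 tick 0 v(1, 2): F4 above E4
  -> R4 @ bar 2 tick 0 v(0, 2): F3/E4 M7 untreated
  -> R4 @ bar 2 tick 0 v(0, 3): F3/E4 M7 untreated
  -> R7 @ bar 2 tick 0 v(1,): G3->F4 leap 10st
  -> R3 @ bar 2 tick 1 v(1, 2): F4 above E4
  -> R3 @ bar 2 tick 2 v(1, 2): F4 above E4
  -> R3 @ bar 2 tick 3 v(1, 2): F4 above E4
  -> R2 @ bar 3 tick 0 v(0, 3): F3/E4 M7 -> E3/B3 P5 similar
  -> R3 @ bar 3 tick 0 v(2, 3): D4 above B3
  -> R4 @ bar 3 tick 0 v(0, 2): E3/D4 m7 untreated
  -> R3 @ bar 3 tick 1 v(2, 3): D4 above B3
  -> R3 @ bar 3 tick 2 v(2, 3): D4 above B3
  -> R3 @ bar 3 tick 3 v(2, 3): D4 above B3
  -> R1 @ bar 4 tick 0 v(0, 3): E3/B3 P5 -> F3/C4 P5 similar
  -> R3 @ bar 4 tick 0 v(2, 3): E4 above C4
  -> R4 @ bar 4 tick 0 v(0, 2): F3/E4 M7 untreated
  -> R3 @ bar 4 tick 1 v(2, 3): E4 above C4
  -> R3 @ bar 4 tick 2 v(2, 3): E4 above C4
  -> R3 @ bar 4 tick 3 v(2, 3): E4 above C4
  -> R2 @ bar 5 tick 0 v(0, 2): F3/E4 M7 -> G3/D5 P5 similar
  -> R3 @ bar 5 tick 0 v(2, 3): D5 above F4
  -> R4 @ bar 5 tick 0 v(0, 3): G3/F4 m7 untreated
  -> R7 @ bar 5 tick 0 v(2,): E4->D5 leap 10st
  -> R3 @ bar 5 tick 1 v(2, 3): D5 above F4
  -> R3 @ bar 5 tick 2 v(2, 3): D5 above F4
  -> R3 @ bar 5 tick 3 v(2, 3): D5 above F4
  -> R2 @ bar 6 tick 0 v(0, 3): G3/F4 m7 -> D3/D4 P8 similar
  -> R3 @ bar 6 tick 0 v(2, 3): F4 above D4
  -> R8 @ bar 6 tick 0 v(0, 3): penult P8 not 3rd/6th
  -> R3 @ bar 6 tick 1 v(2, 3): F4 above D4
  -> R3 @ bar 6 tick 2 v(2, 3): F4 above D4
  -> R3 @ bar 6 tick 3 v(2, 3): F4 above D4
  -> R2 @ bar 7 tick 0 v(1, 2): B3/F4 TT -> C4/G4 P5 similar
  -> R3 @ bar 7 tick 0 v(2, 3): G4 above E4
  -> R3 @ bar 7 tick 1 v(2, 3): G4 above E4
  -> R3 @ bar 7 tick 2 v(2, 3): G4 above E4
  -> R3 @ bar 7 tick 3 v(2, 3): G4 above E4
  -> R6 @ bar 7 tick 3 v(0, 3): closes on M3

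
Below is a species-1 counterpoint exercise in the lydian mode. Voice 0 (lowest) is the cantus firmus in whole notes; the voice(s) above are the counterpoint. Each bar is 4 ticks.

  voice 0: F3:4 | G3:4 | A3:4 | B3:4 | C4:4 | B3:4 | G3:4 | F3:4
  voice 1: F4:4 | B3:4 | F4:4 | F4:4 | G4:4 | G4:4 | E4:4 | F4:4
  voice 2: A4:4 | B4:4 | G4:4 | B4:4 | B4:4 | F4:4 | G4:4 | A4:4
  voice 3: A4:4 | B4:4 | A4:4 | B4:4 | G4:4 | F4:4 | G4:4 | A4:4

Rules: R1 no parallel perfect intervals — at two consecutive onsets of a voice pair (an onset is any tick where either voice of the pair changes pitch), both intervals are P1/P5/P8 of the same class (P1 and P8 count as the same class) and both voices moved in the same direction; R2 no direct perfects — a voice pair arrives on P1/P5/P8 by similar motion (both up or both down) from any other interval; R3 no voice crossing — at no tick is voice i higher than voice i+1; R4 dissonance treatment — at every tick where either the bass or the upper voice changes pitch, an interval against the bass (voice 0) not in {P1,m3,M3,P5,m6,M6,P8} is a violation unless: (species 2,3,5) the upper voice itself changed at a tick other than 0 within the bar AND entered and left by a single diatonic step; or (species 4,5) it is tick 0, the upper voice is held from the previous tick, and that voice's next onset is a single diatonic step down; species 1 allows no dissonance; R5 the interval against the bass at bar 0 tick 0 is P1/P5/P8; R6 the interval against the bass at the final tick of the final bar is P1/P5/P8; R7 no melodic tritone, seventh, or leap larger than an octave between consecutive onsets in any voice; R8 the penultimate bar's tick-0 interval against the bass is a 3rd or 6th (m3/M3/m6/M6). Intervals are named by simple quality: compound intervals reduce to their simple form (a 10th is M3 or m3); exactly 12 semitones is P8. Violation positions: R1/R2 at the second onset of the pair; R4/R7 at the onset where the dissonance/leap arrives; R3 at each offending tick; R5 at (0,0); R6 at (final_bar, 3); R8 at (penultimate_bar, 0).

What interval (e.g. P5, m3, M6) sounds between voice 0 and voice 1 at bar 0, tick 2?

voice 0=F3 voice 1=F4 -> P8

P8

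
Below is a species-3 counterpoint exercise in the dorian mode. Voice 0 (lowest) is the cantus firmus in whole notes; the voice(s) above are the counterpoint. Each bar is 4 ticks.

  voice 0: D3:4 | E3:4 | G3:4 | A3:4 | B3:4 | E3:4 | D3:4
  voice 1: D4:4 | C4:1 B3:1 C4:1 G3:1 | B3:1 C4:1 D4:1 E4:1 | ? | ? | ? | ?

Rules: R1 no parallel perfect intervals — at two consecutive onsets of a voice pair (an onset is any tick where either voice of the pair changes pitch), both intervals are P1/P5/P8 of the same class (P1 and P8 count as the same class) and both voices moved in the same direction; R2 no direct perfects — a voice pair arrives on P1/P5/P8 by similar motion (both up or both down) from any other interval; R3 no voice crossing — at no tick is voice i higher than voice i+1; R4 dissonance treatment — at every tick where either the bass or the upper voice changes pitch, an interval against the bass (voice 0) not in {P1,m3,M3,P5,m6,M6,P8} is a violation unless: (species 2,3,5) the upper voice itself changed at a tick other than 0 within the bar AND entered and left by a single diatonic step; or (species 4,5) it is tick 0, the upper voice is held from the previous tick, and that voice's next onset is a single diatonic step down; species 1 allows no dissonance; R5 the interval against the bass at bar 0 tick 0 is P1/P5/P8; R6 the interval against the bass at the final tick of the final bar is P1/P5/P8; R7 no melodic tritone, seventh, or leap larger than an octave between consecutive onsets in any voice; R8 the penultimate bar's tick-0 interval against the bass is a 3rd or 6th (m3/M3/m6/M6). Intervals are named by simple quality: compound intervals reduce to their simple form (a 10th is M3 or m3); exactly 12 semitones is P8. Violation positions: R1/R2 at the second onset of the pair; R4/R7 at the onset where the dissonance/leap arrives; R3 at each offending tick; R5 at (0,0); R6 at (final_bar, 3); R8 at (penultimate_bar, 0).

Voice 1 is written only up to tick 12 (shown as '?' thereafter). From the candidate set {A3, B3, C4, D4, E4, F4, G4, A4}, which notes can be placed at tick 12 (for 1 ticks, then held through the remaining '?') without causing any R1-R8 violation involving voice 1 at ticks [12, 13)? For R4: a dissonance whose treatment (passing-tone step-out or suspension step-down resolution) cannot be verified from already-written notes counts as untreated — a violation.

A3: legal
B3: violates R4
C4: legal
D4: violates R4
E4: legal
F4: legal
G4: violates R4
A4: violates R2

{A3, C4, E4, F4}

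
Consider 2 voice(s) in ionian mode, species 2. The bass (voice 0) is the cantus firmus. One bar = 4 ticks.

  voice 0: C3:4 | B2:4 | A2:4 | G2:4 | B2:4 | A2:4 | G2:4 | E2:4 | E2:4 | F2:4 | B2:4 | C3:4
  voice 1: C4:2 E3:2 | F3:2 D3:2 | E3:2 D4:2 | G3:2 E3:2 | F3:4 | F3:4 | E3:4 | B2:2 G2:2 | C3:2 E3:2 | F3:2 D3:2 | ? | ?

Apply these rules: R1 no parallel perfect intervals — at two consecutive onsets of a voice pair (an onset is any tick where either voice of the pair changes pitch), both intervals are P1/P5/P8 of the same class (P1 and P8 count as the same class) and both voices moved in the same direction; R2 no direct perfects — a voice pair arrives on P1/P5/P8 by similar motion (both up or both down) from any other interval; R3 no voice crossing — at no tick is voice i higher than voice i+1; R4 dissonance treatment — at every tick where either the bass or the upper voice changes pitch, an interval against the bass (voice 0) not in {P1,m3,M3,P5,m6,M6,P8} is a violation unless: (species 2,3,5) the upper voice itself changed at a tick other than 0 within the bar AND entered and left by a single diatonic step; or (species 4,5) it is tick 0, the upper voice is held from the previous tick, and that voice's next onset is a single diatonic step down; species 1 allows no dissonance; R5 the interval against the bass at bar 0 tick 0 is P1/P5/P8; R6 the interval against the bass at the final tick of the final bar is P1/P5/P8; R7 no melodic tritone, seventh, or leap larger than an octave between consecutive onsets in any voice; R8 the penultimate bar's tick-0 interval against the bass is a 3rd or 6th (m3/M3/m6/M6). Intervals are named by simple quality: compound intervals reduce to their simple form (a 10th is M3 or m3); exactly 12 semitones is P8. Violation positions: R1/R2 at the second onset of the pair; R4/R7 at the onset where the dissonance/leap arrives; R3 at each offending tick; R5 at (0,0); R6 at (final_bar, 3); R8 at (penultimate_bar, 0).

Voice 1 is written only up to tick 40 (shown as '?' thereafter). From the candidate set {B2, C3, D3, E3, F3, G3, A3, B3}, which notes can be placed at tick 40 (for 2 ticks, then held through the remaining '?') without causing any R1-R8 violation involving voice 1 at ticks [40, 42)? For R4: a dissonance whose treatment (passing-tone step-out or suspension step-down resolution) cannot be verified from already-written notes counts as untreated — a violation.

{D3, G3}

B2: violates R8
C3: violates R4,R8
D3: legal
E3: violates R4,R8
F3: violates R4,R8
G3: legal
A3: violates R4,R8
B3: violates R2,R8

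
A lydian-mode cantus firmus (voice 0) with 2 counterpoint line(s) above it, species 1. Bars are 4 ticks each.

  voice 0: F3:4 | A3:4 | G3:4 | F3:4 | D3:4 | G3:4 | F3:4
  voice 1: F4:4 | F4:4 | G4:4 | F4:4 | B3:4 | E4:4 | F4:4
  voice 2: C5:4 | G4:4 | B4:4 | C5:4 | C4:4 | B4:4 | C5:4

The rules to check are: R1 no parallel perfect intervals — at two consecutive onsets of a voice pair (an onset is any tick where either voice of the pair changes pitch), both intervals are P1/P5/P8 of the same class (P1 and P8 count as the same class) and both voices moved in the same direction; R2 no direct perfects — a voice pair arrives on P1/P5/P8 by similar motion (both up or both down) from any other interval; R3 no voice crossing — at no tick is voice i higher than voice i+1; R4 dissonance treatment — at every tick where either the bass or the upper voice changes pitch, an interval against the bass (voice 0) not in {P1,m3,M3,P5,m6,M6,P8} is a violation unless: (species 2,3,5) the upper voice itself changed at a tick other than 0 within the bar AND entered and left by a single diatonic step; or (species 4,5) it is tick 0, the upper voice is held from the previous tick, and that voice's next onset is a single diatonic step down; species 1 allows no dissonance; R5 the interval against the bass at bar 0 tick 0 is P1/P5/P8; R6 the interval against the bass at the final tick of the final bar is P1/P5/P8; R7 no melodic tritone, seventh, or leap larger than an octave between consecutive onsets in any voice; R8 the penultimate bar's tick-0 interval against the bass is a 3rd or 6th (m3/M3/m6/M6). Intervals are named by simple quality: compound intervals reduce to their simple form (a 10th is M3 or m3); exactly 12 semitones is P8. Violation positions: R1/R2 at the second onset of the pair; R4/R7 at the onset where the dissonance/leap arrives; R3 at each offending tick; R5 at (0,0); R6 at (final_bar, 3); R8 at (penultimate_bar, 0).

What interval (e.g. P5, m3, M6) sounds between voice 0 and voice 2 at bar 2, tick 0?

M3

voice 0=G3 voice 2=B4 -> M3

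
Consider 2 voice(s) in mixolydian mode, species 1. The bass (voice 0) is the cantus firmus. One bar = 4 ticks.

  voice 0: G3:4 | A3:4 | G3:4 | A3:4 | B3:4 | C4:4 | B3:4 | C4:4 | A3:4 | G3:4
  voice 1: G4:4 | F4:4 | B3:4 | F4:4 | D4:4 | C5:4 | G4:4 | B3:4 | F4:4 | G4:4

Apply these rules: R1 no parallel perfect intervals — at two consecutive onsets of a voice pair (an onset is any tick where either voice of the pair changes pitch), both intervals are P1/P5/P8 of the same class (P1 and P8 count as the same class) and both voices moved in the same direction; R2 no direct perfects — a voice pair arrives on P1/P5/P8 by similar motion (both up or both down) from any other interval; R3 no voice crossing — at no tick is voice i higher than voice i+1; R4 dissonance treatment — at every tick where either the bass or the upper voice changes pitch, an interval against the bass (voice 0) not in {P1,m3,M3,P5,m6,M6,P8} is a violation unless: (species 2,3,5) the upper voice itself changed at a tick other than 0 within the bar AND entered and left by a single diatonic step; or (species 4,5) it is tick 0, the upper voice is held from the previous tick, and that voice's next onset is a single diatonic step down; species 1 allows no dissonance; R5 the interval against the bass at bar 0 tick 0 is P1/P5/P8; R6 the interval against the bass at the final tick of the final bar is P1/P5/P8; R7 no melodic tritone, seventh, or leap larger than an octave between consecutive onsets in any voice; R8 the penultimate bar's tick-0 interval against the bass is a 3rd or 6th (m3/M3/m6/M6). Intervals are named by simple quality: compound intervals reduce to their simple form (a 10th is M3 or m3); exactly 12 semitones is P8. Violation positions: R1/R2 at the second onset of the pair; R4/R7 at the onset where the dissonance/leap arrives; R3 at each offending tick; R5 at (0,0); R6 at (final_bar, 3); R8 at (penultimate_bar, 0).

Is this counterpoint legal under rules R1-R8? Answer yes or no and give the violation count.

bar 0: v0=G3 v1=G4 (P8)
bar 1: v0=A3 v1=F4 (m6)
bar 2: v0=G3 v1=B3 (M3)
bar 3: v0=A3 v1=F4 (m6)
bar 4: v0=B3 v1=D4 (m3)
bar 5: v0=C4 v1=C5 (P8)
bar 6: v0=B3 v1=G4 (m6)
bar 7: v0=C4 v1=B3 (m2)
bar 8: v0=A3 v1=F4 (m6)
bar 9: v0=G3 v1=G4 (P8)
  R7 @ bar2.0: F4->B3 leap 6st
  R7 @ bar3.0: B3->F4 leap 6st
  R2 @ bar5.0: B3/D4 m3 -> C4/C5 P8 similar
  R7 @ bar5.0: D4->C5 leap 10st
  R3 @ bar7.0: C4 above B3
  R4 @ bar7.0: C4/B3 m2 untreated
  R3 @ bar7.1: C4 above B3
  R3 @ bar7.2: C4 above B3
  R3 @ bar7.3: C4 above B3
  R7 @ bar8.0: B3->F4 leap 6st

No (10 violations)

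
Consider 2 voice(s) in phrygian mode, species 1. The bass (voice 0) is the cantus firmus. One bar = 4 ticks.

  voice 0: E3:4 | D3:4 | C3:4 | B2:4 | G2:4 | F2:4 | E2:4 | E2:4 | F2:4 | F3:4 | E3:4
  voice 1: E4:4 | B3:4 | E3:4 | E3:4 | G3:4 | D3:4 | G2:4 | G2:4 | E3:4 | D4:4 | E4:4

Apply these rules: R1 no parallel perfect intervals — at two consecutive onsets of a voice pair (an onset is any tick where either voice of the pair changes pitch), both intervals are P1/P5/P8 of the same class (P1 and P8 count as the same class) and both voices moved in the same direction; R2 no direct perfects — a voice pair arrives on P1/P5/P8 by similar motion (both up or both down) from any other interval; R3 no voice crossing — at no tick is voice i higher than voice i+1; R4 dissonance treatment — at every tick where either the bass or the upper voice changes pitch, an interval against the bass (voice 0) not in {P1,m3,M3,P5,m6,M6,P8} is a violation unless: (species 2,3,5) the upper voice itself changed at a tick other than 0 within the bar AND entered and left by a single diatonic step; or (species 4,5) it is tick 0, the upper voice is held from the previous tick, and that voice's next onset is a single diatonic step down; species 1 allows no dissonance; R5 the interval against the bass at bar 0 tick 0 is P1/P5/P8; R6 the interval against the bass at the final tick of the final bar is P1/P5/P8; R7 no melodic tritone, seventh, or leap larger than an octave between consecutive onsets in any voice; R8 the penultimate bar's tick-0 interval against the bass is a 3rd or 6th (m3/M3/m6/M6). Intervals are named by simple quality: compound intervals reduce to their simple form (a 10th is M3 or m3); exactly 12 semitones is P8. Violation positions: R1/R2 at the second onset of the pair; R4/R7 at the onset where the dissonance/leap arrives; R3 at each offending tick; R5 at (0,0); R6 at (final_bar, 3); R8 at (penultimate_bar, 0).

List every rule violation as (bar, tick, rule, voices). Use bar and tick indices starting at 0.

(3, 0, R4, (0, 1))
(8, 0, R4, (0, 1))
(9, 0, R7, (1,))

bar 0: v0=E3 v1=E4 downbeat P8
bar 1: v0=D3 v1=B3 downbeat M6
bar 2: v0=C3 v1=E3 downbeat M3
bar 3: v0=B2 v1=E3 downbeat P4
bar 4: v0=G2 v1=G3 downbeat P8
bar 5: v0=F2 v1=D3 downbeat M6
bar 6: v0=E2 v1=G2 downbeat m3
bar 7: v0=E2 v1=G2 downbeat m3
bar 8: v0=F2 v1=E3 downbeat M7
bar 9: v0=F3 v1=D4 downbeat M6
bar 10: v0=E3 v1=E4 downbeat P8
  -> R4 @ bar 3 tick 0 v(0, 1): B2/E3 P4 untreated
  -> R4 @ bar 8 tick 0 v(0, 1): F2/E3 M7 untreated
  -> R7 @ bar 9 tick 0 v(1,): E3->D4 leap 10st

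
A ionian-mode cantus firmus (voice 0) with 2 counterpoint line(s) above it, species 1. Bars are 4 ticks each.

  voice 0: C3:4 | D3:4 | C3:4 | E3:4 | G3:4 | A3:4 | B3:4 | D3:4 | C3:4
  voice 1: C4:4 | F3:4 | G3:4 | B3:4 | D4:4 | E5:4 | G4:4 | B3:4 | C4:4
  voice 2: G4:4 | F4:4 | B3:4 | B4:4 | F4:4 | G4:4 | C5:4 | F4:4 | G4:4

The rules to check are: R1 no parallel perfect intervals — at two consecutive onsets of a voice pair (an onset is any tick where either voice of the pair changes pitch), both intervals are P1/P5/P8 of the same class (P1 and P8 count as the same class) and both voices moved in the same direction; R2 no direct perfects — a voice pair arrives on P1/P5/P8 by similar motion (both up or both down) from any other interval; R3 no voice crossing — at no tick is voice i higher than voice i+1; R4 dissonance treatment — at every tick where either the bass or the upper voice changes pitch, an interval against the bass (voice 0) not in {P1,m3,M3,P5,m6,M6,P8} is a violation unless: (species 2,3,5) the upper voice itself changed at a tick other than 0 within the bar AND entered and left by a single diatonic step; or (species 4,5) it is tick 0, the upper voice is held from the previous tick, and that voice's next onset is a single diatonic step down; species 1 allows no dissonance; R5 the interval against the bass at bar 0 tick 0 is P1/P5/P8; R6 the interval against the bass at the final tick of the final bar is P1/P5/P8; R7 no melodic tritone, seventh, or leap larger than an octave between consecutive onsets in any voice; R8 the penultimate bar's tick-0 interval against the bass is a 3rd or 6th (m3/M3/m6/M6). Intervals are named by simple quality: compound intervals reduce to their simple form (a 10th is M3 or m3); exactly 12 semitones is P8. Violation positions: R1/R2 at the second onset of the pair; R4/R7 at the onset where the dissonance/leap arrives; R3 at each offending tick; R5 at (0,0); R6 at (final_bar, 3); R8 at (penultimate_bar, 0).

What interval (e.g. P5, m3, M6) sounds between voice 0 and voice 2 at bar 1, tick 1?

voice 0=D3 voice 2=F4 -> m3

m3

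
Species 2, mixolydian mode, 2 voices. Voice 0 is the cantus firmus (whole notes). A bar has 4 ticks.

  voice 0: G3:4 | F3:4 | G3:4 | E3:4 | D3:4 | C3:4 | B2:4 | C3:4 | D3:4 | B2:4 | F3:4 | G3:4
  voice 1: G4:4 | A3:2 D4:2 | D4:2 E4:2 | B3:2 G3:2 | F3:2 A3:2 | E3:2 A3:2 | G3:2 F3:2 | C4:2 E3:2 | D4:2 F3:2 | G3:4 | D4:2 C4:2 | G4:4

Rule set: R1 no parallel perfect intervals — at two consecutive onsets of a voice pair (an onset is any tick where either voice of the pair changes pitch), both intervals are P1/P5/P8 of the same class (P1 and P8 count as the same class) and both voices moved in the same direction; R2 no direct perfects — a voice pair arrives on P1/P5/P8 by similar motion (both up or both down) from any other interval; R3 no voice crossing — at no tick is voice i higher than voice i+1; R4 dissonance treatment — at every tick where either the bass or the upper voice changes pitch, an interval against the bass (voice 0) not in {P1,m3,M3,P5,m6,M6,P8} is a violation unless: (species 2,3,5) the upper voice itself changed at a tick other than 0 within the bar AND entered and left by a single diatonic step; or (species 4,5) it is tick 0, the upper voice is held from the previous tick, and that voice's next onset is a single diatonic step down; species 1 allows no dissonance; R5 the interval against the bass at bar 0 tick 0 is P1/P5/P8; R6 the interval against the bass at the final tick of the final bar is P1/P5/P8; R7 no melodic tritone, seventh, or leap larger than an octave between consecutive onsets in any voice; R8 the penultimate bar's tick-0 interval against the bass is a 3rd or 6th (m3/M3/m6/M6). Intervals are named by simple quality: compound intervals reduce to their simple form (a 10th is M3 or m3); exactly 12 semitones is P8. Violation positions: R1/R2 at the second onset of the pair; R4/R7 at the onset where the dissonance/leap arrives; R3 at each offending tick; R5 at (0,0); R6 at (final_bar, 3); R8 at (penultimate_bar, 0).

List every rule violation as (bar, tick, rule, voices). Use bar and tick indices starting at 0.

bar 0: v0=G3 v1=G4 downbeat P8
bar 1: v0=F3 v1=A3 downbeat M3
bar 2: v0=G3 v1=D4 downbeat P5
bar 3: v0=E3 v1=B3 downbeat P5
bar 4: v0=D3 v1=F3 downbeat m3
bar 5: v0=C3 v1=E3 downbeat M3
bar 6: v0=B2 v1=G3 downbeat m6
bar 7: v0=C3 v1=C4 downbeat P8
bar 8: v0=D3 v1=D4 downbeat P8
bar 9: v0=B2 v1=G3 downbeat m6
bar 10: v0=F3 v1=D4 downbeat M6
bar 11: v0=G3 v1=G4 downbeat P8
  -> R7 @ bar 1 tick 0 v(1,): G4->A3 leap 10st
  -> R2 @ bar 3 tick 0 v(0, 1): G3/E4 M6 -> E3/B3 P5 similar
  -> R4 @ bar 6 tick 2 v(0, 1): B2/F3 TT untreated
  -> R2 @ bar 7 tick 0 v(0, 1): B2/F3 TT -> C3/C4 P8 similar
  -> R2 @ bar 8 tick 0 v(0, 1): C3/E3 M3 -> D3/D4 P8 similar
  -> R7 @ bar 8 tick 0 v(1,): E3->D4 leap 10st
  -> R7 @ bar 10 tick 0 v(0,): B2->F3 leap 6st
  -> R2 @ bar 11 tick 0 v(0, 1): F3/C4 P5 -> G3/G4 P8 similar

(1, 0, R7, (1,))
(3, 0, R2, (0, 1))
(6, 2, R4, (0, 1))
(7, 0, R2, (0, 1))
(8, 0, R2, (0, 1))
(8, 0, R7, (1,))
(10, 0, R7, (0,))
(11, 0, R2, (0, 1))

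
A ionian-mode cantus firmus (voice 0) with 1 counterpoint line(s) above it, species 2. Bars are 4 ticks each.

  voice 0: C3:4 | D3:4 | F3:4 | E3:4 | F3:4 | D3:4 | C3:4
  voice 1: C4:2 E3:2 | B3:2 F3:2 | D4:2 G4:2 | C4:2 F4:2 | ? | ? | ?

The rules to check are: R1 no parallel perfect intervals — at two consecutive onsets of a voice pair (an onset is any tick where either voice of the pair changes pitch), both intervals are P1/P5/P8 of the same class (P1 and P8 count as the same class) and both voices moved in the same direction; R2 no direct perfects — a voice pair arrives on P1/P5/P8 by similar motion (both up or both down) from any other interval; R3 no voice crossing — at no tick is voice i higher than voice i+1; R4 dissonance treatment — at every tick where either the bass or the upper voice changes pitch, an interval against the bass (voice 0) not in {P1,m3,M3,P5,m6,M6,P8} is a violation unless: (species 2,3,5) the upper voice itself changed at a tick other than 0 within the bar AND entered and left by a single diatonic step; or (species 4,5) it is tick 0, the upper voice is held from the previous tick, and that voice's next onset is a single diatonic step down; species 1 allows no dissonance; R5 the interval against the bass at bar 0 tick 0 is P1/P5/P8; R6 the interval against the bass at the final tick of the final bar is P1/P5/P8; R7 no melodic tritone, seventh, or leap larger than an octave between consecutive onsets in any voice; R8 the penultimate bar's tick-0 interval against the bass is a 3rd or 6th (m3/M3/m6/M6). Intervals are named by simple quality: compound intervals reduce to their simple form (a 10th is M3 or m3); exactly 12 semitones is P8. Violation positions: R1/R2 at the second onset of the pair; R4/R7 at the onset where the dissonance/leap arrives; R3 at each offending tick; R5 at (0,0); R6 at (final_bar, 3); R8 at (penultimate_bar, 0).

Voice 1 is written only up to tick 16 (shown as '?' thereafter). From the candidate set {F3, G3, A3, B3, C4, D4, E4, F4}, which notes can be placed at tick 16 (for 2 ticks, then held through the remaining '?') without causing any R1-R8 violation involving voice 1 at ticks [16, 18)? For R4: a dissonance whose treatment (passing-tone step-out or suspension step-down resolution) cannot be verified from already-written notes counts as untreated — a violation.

{A3, C4, D4, F3, F4}

F3: legal
G3: violates R4,R7
A3: legal
B3: violates R4,R7
C4: legal
D4: legal
E4: violates R4
F4: legal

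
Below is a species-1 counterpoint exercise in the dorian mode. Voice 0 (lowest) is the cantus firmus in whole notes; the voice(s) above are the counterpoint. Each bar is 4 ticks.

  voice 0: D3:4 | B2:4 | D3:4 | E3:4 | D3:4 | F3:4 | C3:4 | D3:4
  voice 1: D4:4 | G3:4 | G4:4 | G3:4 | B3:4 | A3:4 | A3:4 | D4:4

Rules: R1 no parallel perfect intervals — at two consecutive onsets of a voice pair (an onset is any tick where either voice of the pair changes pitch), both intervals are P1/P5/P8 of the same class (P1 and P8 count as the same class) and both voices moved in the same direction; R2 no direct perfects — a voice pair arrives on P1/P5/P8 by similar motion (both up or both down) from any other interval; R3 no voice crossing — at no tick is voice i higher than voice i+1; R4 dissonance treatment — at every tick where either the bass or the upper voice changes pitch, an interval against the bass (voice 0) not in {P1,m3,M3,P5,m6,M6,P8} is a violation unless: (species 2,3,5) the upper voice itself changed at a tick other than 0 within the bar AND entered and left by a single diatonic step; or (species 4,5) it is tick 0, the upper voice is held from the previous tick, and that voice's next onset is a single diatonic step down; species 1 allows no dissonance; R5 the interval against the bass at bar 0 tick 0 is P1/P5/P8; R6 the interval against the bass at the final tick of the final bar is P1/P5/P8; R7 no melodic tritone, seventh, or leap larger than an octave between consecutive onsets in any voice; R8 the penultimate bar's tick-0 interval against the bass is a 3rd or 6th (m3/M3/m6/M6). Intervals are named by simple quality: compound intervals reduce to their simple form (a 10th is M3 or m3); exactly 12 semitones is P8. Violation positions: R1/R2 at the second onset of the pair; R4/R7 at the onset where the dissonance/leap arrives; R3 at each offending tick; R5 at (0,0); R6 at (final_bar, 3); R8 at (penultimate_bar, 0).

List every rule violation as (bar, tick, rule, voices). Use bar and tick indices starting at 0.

bar 0: v0=D3 v1=D4 downbeat P8
bar 1: v0=B2 v1=G3 downbeat m6
bar 2: v0=D3 v1=G4 downbeat P4
bar 3: v0=E3 v1=G3 downbeat m3
bar 4: v0=D3 v1=B3 downbeat M6
bar 5: v0=F3 v1=A3 downbeat M3
bar 6: v0=C3 v1=A3 downbeat M6
bar 7: v0=D3 v1=D4 downbeat P8
  -> R4 @ bar 2 tick 0 v(0, 1): D3/G4 P4 untreated
  -> R2 @ bar 7 tick 0 v(0, 1): C3/A3 M6 -> D3/D4 P8 similar

(2, 0, R4, (0, 1))
(7, 0, R2, (0, 1))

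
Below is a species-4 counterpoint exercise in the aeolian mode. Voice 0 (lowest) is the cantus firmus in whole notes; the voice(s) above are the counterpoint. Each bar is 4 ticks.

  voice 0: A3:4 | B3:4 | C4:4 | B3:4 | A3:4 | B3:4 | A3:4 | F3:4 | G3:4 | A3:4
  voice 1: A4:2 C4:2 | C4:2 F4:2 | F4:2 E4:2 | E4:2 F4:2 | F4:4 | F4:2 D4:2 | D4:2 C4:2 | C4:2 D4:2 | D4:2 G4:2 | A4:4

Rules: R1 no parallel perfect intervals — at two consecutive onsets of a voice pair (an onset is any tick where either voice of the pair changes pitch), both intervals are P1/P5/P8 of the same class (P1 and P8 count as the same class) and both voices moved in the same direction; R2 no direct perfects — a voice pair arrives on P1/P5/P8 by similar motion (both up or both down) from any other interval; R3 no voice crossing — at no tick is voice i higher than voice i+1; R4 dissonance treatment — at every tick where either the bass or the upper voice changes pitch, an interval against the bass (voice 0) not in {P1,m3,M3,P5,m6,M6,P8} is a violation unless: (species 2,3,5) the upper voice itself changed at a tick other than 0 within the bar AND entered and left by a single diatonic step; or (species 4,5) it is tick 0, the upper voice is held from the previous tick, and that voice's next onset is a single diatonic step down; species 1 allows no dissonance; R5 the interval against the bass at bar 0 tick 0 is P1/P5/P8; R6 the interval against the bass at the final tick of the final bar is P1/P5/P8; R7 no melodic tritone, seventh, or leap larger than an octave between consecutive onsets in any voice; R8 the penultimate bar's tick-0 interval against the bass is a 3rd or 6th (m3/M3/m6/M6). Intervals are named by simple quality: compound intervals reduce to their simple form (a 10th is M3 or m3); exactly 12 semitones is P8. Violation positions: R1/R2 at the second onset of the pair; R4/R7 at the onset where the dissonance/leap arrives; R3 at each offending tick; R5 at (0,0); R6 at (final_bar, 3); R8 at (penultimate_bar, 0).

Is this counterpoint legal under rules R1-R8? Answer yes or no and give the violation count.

No (7 violations)

bar 0: v0=A3 v1=A4 (P8)
bar 1: v0=B3 v1=C4 (m2)
bar 2: v0=C4 v1=F4 (P4)
bar 3: v0=B3 v1=E4 (P4)
bar 4: v0=A3 v1=F4 (m6)
bar 5: v0=B3 v1=F4 (TT)
bar 6: v0=A3 v1=D4 (P4)
bar 7: v0=F3 v1=C4 (P5)
bar 8: v0=G3 v1=D4 (P5)
bar 9: v0=A3 v1=A4 (P8)
  R4 @ bar1.0: B3/C4 m2 untreated
  R4 @ bar1.2: B3/F4 TT untreated
  R4 @ bar3.0: B3/E4 P4 untreated
  R4 @ bar3.2: B3/F4 TT untreated
  R4 @ bar5.0: B3/F4 TT untreated
  R8 @ bar8.0: penult P5 not 3rd/6th
  R1 @ bar9.0: G3/G4 P8 -> A3/A4 P8 similar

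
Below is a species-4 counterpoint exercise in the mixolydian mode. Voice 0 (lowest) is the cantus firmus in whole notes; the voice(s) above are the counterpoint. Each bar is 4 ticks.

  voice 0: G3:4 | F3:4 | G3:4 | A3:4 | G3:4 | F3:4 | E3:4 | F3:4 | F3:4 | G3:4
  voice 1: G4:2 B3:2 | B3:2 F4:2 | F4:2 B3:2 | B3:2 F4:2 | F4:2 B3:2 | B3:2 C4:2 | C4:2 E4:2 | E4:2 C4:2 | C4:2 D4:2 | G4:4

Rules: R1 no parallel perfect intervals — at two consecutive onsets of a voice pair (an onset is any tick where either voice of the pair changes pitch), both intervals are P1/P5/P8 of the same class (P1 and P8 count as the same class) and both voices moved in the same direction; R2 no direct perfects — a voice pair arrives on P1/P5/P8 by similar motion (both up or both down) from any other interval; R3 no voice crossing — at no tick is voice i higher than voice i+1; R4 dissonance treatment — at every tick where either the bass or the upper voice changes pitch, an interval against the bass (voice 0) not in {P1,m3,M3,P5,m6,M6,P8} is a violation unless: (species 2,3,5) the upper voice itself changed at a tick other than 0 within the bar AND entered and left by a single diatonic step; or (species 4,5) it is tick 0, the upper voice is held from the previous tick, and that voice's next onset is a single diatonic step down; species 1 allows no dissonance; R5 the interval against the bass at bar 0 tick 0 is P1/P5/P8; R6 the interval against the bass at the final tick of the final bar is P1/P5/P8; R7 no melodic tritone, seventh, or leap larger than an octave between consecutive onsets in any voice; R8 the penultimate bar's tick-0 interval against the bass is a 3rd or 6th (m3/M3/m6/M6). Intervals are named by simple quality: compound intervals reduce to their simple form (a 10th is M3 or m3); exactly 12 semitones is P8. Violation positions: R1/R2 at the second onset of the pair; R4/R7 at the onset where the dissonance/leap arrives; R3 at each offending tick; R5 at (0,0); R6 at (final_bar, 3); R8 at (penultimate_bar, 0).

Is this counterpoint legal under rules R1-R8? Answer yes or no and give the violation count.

bar 0: v0=G3 v1=G4 (P8)
bar 1: v0=F3 v1=B3 (TT)
bar 2: v0=G3 v1=F4 (m7)
bar 3: v0=A3 v1=B3 (M2)
bar 4: v0=G3 v1=F4 (m7)
bar 5: v0=F3 v1=B3 (TT)
bar 6: v0=E3 v1=C4 (m6)
bar 7: v0=F3 v1=E4 (M7)
bar 8: v0=F3 v1=C4 (P5)
bar 9: v0=G3 v1=G4 (P8)
  R4 @ bar1.0: F3/B3 TT untreated
  R7 @ bar1.2: B3->F4 leap 6st
  R4 @ bar2.0: G3/F4 m7 untreated
  R7 @ bar2.2: F4->B3 leap 6st
  R4 @ bar3.0: A3/B3 M2 untreated
  R7 @ bar3.2: B3->F4 leap 6st
  R4 @ bar4.0: G3/F4 m7 untreated
  R7 @ bar4.2: F4->B3 leap 6st
  R4 @ bar5.0: F3/B3 TT untreated
  R4 @ bar7.0: F3/E4 M7 untreated
  R8 @ bar8.0: penult P5 not 3rd/6th
  R2 @ bar9.0: F3/D4 M6 -> G3/G4 P8 similar

No (12 violations)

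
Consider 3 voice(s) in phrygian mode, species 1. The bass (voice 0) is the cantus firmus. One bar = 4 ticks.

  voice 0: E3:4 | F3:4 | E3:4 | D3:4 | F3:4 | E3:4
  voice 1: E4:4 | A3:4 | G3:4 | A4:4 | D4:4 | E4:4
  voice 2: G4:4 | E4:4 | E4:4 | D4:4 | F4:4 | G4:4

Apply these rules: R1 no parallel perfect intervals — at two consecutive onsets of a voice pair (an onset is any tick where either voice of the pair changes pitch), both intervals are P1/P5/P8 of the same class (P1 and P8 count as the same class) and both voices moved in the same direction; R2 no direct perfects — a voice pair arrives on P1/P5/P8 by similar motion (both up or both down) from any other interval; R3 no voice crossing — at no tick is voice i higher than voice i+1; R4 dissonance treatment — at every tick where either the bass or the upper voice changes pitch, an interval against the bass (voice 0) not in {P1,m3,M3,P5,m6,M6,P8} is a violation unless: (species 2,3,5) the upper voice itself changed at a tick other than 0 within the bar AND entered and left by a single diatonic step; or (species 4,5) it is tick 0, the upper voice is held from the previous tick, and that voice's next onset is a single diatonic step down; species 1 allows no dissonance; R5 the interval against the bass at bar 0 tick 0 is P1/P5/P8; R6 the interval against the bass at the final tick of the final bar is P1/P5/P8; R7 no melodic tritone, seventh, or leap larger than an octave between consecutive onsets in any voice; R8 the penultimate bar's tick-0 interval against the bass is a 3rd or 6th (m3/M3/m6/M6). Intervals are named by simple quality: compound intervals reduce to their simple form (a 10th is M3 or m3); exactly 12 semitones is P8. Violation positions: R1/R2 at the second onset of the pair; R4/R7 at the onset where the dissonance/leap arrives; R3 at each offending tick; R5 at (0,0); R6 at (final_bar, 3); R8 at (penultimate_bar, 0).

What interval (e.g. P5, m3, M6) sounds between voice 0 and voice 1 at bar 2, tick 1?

m3

voice 0=E3 voice 1=G3 -> m3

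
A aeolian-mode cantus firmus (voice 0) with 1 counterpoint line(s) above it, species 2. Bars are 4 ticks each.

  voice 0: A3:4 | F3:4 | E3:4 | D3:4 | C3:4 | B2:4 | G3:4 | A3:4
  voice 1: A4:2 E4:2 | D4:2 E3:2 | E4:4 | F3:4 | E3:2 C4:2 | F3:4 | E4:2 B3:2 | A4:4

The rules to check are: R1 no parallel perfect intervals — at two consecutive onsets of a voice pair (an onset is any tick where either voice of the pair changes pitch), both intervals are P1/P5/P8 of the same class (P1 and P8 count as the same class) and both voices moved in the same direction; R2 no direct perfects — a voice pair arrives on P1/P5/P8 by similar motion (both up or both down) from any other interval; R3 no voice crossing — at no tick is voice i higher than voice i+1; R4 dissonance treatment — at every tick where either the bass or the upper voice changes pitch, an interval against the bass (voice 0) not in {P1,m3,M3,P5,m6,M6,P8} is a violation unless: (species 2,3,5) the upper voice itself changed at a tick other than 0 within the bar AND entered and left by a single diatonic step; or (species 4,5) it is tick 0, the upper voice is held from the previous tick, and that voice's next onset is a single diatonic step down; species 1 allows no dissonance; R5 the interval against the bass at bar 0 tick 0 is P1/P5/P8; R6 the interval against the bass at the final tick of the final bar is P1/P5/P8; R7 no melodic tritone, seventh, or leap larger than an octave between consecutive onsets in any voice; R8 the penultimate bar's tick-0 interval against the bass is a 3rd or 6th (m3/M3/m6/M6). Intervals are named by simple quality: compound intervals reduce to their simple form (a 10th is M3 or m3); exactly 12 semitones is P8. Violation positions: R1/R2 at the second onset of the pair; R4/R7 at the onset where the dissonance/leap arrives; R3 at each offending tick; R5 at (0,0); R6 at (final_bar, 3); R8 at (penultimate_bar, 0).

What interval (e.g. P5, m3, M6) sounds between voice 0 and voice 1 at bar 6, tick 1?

voice 0=G3 voice 1=E4 -> M6

M6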